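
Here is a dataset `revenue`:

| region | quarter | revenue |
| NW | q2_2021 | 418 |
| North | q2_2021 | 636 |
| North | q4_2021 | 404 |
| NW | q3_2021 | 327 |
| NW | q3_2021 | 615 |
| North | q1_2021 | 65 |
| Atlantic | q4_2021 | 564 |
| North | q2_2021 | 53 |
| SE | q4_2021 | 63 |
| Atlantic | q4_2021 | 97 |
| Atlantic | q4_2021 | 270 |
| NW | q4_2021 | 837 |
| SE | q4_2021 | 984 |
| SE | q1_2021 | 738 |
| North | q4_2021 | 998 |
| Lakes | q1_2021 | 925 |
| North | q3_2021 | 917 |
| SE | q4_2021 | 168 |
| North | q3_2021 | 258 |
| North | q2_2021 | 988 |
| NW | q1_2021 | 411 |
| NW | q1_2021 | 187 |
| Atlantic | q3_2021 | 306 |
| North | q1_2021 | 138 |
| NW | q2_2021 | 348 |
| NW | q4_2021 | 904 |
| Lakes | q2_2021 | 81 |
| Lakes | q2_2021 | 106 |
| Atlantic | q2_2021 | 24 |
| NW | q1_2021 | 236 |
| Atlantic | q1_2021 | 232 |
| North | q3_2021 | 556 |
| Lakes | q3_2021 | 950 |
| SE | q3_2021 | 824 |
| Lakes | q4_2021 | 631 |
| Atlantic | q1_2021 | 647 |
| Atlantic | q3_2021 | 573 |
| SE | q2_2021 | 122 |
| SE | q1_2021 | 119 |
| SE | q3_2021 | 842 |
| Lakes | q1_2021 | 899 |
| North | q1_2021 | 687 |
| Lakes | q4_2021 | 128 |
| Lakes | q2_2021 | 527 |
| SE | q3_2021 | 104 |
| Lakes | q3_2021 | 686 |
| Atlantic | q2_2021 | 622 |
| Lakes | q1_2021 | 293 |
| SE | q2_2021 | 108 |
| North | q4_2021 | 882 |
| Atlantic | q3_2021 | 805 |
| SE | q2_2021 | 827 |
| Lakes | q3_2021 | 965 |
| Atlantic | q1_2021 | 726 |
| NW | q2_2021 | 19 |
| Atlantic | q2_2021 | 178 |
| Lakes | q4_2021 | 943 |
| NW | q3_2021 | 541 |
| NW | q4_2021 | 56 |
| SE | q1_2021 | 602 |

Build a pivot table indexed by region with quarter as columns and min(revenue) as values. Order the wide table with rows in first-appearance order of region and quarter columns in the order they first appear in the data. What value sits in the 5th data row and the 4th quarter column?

With rows in first-appearance order of region, row 5 is region=Lakes. quarter columns in first-appearance order: q2_2021, q4_2021, q3_2021, q1_2021; column 4 is q1_2021.
Long rows with region=Lakes, quarter=q1_2021: min(925, 899, 293) = 293.

293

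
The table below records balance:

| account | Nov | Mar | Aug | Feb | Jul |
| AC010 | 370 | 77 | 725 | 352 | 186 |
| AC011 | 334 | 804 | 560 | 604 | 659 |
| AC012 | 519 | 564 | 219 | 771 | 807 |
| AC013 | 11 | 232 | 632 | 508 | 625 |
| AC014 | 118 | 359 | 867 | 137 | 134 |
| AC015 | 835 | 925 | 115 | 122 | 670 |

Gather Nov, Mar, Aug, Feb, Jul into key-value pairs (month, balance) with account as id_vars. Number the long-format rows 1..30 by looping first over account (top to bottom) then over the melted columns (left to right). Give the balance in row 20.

625

30 rows total (6 × 5). Row 20: index ⌊(20-1)/5⌋ = 3 into account → AC013; (20-1) mod 5 = 4 into the melted columns → Jul.
So row 20 is (AC013, Jul, 625); balance = 625.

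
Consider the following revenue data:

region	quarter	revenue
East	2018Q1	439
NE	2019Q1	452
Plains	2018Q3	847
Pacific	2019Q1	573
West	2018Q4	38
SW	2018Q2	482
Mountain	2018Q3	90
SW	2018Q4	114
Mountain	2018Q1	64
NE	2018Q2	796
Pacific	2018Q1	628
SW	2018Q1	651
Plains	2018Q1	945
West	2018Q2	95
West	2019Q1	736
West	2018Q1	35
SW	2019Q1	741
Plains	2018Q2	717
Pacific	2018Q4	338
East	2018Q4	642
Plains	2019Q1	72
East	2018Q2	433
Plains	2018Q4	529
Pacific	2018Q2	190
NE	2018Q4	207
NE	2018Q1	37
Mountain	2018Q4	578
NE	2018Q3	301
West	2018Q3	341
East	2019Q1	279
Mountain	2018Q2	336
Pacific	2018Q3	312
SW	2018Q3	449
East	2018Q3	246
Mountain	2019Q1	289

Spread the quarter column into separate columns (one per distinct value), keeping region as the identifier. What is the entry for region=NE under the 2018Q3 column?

Wide layout: rows indexed by region, columns are the 5 distinct quarter values (2018Q1, 2019Q1, 2018Q3, 2018Q4, 2018Q2).
Cell (region=NE, quarter=2018Q3) draws from the long row where region=NE and quarter=2018Q3, which has revenue=301.

301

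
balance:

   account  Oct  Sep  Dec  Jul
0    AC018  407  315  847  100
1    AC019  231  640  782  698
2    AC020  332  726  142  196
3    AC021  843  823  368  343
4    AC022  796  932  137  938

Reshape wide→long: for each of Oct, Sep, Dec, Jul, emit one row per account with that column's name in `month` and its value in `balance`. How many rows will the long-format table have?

5 account values × 4 melted columns = 20 rows.

20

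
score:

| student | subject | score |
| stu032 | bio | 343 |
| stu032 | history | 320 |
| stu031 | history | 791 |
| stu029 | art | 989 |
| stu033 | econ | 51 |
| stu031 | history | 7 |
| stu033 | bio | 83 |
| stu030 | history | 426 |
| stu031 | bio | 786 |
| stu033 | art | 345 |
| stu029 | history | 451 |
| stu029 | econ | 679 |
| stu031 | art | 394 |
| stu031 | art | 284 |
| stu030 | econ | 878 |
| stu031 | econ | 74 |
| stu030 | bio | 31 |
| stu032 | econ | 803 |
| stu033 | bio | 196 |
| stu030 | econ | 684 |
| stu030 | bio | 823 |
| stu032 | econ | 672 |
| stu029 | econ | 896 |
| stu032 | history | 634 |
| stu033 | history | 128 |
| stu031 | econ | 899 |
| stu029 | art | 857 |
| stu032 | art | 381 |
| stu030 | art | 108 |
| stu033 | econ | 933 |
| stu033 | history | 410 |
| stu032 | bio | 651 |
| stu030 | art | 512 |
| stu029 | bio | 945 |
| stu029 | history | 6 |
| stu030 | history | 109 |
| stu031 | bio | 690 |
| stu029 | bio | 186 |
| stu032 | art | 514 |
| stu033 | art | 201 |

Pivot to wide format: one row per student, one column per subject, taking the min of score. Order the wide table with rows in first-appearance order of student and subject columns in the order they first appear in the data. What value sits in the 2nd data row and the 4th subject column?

With rows in first-appearance order of student, row 2 is student=stu031. subject columns in first-appearance order: bio, history, art, econ; column 4 is econ.
Long rows with student=stu031, subject=econ: min(74, 899) = 74.

74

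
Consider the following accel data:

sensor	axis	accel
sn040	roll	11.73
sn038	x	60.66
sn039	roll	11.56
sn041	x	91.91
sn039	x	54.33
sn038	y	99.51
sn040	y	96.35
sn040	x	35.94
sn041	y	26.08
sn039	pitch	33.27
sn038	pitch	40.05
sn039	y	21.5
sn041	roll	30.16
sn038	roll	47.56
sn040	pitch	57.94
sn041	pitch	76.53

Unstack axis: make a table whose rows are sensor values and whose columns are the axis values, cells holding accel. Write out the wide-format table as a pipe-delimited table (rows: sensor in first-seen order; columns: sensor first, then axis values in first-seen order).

| sensor | roll | x | y | pitch |
| sn040 | 11.73 | 35.94 | 96.35 | 57.94 |
| sn038 | 47.56 | 60.66 | 99.51 | 40.05 |
| sn039 | 11.56 | 54.33 | 21.5 | 33.27 |
| sn041 | 30.16 | 91.91 | 26.08 | 76.53 |

Columns: sensor plus the 4 distinct axis values (roll, x, y, pitch).
For example, row sn040 column roll takes accel=11.73 from the long row (sn040, roll).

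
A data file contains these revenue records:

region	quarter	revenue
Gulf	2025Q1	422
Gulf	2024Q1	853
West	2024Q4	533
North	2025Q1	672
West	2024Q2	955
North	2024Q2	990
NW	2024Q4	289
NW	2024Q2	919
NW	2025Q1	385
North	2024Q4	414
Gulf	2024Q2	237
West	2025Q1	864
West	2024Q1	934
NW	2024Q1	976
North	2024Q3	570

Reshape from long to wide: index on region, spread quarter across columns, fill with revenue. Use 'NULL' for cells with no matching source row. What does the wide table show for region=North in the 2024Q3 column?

The long row with region=North, quarter=2024Q3 has revenue=570.

570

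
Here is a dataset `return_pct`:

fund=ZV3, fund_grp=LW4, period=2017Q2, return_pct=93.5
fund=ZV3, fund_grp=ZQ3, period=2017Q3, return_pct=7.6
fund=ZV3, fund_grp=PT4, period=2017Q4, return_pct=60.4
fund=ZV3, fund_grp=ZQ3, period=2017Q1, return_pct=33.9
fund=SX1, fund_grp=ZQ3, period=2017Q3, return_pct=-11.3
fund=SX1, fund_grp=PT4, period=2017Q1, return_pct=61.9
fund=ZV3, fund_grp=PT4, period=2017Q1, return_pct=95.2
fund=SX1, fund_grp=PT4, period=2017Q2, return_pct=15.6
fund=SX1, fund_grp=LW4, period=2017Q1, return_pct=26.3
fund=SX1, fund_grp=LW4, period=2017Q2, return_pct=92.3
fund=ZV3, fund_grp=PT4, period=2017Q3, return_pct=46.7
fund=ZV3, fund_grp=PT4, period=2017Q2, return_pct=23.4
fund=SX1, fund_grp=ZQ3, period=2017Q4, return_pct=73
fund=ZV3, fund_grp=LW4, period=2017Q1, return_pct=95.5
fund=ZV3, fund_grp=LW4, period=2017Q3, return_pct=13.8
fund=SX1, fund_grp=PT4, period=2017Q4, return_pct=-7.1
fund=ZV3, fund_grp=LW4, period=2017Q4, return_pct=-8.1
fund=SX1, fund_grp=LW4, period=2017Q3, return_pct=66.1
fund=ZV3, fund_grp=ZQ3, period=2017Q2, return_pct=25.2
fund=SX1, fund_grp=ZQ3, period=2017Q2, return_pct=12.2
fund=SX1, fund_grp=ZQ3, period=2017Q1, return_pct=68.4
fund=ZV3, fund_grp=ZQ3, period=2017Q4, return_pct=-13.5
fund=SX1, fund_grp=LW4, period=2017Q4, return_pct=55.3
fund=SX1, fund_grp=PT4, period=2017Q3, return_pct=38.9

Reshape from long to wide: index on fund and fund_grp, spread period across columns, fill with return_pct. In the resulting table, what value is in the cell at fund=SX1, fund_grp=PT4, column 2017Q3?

38.9

Wide layout: rows indexed by fund and fund_grp, columns are the 4 distinct period values (2017Q2, 2017Q3, 2017Q4, 2017Q1).
Cell (fund=SX1, fund_grp=PT4, period=2017Q3) draws from the long row where fund=SX1, fund_grp=PT4 and period=2017Q3, which has return_pct=38.9.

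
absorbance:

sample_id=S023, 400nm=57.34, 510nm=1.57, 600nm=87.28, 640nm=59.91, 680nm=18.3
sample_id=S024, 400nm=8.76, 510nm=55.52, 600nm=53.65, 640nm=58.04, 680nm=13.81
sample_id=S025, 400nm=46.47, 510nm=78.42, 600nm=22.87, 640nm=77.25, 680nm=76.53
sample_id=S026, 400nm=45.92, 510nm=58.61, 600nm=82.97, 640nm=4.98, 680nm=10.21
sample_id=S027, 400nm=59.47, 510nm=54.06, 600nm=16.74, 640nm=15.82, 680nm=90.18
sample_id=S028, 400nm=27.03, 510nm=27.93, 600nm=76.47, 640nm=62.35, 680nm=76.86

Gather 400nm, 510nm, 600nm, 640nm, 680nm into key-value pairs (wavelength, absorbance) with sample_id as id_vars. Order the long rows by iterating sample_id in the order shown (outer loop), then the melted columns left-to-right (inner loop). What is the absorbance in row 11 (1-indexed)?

46.47

30 rows total (6 × 5). Row 11: index ⌊(11-1)/5⌋ = 2 into sample_id → S025; (11-1) mod 5 = 0 into the melted columns → 400nm.
So row 11 is (S025, 400nm, 46.47); absorbance = 46.47.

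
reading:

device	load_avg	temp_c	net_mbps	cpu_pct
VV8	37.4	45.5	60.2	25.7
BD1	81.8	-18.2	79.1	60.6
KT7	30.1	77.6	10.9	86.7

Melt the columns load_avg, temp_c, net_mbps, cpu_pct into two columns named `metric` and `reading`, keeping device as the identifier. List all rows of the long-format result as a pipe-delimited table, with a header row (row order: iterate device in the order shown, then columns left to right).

| device | metric | reading |
| VV8 | load_avg | 37.4 |
| VV8 | temp_c | 45.5 |
| VV8 | net_mbps | 60.2 |
| VV8 | cpu_pct | 25.7 |
| BD1 | load_avg | 81.8 |
| BD1 | temp_c | -18.2 |
| BD1 | net_mbps | 79.1 |
| BD1 | cpu_pct | 60.6 |
| KT7 | load_avg | 30.1 |
| KT7 | temp_c | 77.6 |
| KT7 | net_mbps | 10.9 |
| KT7 | cpu_pct | 86.7 |

Each (device, column) pair becomes one row: 3 × 4 = 12 rows.
For example, (VV8, load_avg) → reading=37.4.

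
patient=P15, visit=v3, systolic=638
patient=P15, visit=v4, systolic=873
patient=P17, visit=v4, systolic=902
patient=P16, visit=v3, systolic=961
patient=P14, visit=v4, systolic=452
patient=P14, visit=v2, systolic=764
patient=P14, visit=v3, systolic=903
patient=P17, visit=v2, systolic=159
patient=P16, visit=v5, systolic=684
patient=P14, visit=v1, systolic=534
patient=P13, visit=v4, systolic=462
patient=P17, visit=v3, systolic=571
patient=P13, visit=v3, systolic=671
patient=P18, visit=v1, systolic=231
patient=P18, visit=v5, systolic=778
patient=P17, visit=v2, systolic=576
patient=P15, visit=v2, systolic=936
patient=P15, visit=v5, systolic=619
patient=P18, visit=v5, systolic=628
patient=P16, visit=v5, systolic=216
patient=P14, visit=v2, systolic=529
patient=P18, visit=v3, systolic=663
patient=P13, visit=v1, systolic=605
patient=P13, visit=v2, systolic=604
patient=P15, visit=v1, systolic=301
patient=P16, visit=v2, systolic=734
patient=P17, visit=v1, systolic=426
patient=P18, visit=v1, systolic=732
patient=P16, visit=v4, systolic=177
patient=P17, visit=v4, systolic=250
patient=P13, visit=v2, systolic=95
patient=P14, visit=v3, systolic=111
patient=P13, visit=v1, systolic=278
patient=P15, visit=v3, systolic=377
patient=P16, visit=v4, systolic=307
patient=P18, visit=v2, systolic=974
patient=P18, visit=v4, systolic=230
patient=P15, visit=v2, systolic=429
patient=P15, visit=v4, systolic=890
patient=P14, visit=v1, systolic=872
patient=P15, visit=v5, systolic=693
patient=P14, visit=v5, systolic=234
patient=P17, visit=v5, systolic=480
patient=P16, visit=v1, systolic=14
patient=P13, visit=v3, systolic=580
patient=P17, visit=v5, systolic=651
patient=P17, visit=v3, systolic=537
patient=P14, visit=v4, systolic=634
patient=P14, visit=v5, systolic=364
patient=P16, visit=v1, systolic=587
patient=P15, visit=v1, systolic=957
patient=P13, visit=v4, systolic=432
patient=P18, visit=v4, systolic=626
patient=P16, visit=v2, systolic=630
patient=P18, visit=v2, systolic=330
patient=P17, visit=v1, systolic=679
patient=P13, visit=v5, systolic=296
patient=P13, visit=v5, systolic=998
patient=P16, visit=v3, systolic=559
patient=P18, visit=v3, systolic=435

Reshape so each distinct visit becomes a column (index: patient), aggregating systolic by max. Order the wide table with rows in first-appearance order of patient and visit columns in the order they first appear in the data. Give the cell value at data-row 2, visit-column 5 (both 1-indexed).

679

With rows in first-appearance order of patient, row 2 is patient=P17. visit columns in first-appearance order: v3, v4, v2, v5, v1; column 5 is v1.
Long rows with patient=P17, visit=v1: max(426, 679) = 679.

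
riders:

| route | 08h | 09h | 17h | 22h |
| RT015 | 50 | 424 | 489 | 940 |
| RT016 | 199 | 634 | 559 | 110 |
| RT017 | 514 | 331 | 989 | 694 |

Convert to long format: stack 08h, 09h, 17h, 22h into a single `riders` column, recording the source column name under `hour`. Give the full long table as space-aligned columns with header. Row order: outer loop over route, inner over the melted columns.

Each (route, column) pair becomes one row: 3 × 4 = 12 rows.
For example, (RT015, 08h) → riders=50.

route  hour  riders
RT015  08h   50    
RT015  09h   424   
RT015  17h   489   
RT015  22h   940   
RT016  08h   199   
RT016  09h   634   
RT016  17h   559   
RT016  22h   110   
RT017  08h   514   
RT017  09h   331   
RT017  17h   989   
RT017  22h   694   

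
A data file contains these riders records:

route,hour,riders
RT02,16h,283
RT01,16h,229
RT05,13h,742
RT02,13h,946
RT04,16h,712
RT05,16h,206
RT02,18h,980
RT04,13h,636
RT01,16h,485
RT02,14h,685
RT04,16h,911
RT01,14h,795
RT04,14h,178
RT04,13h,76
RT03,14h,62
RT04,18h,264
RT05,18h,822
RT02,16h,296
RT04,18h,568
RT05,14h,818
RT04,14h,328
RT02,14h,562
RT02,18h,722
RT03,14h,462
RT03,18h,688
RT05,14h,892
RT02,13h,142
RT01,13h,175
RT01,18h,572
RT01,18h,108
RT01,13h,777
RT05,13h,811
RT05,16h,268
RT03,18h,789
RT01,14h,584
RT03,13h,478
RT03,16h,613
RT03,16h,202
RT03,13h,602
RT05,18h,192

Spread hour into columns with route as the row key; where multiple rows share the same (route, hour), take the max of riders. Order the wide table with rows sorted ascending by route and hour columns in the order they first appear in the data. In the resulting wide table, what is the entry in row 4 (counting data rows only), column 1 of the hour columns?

With rows sorted ascending by route, row 4 is route=RT04. hour columns in first-appearance order: 16h, 13h, 18h, 14h; column 1 is 16h.
Long rows with route=RT04, hour=16h: max(712, 911) = 911.

911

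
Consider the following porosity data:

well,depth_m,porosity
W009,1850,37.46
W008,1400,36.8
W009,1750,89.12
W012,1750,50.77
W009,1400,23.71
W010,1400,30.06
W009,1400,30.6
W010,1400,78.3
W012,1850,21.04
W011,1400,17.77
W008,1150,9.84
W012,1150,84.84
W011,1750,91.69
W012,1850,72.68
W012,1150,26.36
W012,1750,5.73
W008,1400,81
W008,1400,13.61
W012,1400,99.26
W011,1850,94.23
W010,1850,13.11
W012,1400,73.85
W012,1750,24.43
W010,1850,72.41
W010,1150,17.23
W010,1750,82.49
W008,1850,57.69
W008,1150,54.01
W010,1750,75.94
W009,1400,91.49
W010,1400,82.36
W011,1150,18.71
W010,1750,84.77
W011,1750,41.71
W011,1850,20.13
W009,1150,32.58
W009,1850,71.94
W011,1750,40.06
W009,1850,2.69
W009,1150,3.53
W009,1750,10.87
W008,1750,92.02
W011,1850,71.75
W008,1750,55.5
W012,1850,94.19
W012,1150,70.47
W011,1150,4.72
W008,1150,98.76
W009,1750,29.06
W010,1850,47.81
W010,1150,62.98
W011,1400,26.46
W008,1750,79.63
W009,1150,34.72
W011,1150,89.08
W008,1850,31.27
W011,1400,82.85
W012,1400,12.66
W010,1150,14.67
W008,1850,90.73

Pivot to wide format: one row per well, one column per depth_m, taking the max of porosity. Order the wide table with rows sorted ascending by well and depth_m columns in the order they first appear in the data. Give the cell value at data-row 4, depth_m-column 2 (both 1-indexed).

With rows sorted ascending by well, row 4 is well=W011. depth_m columns in first-appearance order: 1850, 1400, 1750, 1150; column 2 is 1400.
Long rows with well=W011, depth_m=1400: max(17.77, 26.46, 82.85) = 82.85.

82.85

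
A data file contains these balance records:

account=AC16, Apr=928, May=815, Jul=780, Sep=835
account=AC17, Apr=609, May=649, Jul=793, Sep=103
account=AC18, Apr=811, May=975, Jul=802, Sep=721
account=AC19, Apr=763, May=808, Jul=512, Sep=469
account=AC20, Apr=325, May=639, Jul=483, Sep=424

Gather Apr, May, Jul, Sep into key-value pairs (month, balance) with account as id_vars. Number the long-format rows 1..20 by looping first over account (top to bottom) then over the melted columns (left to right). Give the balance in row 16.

20 rows total (5 × 4). Row 16: index ⌊(16-1)/4⌋ = 3 into account → AC19; (16-1) mod 4 = 3 into the melted columns → Sep.
So row 16 is (AC19, Sep, 469); balance = 469.

469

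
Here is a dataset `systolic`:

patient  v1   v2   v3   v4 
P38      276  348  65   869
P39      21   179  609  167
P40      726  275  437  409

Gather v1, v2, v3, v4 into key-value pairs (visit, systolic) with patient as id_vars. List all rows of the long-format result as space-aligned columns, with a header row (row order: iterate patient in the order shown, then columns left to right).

Each (patient, column) pair becomes one row: 3 × 4 = 12 rows.
For example, (P38, v1) → systolic=276.

patient  visit  systolic
P38      v1     276     
P38      v2     348     
P38      v3     65      
P38      v4     869     
P39      v1     21      
P39      v2     179     
P39      v3     609     
P39      v4     167     
P40      v1     726     
P40      v2     275     
P40      v3     437     
P40      v4     409     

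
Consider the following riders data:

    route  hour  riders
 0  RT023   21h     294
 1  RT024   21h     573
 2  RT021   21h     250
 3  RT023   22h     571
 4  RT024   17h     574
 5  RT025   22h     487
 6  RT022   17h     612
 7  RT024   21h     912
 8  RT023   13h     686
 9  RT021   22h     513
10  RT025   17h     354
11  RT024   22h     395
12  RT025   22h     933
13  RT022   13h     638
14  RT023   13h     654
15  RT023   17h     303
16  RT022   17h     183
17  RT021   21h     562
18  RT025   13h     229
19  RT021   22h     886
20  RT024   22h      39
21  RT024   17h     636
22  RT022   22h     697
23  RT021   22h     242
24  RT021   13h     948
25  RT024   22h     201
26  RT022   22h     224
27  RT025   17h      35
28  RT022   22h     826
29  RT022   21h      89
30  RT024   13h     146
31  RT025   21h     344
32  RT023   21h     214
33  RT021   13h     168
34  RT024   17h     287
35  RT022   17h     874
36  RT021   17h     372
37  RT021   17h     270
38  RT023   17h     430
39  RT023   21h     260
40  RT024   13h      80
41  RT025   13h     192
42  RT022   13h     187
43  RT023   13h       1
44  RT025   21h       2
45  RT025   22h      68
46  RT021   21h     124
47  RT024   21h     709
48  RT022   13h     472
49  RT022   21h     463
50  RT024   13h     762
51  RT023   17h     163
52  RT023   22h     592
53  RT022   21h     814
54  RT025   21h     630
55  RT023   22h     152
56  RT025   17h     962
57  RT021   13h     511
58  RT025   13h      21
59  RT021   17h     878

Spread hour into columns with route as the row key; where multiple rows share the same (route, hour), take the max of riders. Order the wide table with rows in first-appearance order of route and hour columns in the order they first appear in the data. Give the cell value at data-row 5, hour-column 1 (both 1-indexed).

With rows in first-appearance order of route, row 5 is route=RT022. hour columns in first-appearance order: 21h, 22h, 17h, 13h; column 1 is 21h.
Long rows with route=RT022, hour=21h: max(89, 463, 814) = 814.

814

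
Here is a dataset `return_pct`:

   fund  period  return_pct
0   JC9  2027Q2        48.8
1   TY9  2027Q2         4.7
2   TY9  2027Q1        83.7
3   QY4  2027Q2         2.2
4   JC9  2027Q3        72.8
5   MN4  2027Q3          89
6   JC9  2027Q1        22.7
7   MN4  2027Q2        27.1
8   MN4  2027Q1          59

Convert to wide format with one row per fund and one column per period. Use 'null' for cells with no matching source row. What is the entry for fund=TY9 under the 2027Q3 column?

null

No long-format row has fund=TY9 and period=2027Q3, so the cell is null.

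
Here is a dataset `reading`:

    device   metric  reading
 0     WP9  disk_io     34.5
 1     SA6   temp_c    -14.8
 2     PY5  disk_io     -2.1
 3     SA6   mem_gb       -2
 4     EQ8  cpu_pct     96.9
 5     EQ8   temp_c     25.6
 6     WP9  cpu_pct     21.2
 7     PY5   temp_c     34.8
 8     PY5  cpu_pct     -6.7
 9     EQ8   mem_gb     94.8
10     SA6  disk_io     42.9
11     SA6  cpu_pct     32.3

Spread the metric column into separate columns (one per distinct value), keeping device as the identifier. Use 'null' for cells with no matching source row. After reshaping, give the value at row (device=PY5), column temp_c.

34.8

The long row with device=PY5, metric=temp_c has reading=34.8.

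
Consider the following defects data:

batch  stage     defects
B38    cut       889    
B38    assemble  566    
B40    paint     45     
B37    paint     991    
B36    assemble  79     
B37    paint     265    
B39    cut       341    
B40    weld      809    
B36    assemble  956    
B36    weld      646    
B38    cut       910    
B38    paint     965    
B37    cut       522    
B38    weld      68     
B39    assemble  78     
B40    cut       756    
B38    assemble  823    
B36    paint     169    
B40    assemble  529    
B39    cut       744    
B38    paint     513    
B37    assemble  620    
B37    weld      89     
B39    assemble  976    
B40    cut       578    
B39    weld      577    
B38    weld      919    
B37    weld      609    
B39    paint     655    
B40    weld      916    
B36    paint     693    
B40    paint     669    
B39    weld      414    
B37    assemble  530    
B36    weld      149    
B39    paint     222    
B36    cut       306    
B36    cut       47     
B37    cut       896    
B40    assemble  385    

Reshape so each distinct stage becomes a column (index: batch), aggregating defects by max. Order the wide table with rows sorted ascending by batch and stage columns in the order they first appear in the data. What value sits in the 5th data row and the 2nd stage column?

With rows sorted ascending by batch, row 5 is batch=B40. stage columns in first-appearance order: cut, assemble, paint, weld; column 2 is assemble.
Long rows with batch=B40, stage=assemble: max(529, 385) = 529.

529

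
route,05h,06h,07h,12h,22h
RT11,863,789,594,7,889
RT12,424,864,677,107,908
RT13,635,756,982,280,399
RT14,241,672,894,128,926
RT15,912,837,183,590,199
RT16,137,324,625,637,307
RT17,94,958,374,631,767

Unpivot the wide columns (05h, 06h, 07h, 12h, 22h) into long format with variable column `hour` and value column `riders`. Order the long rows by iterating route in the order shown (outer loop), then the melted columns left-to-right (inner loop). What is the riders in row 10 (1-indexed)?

35 rows total (7 × 5). Row 10: index ⌊(10-1)/5⌋ = 1 into route → RT12; (10-1) mod 5 = 4 into the melted columns → 22h.
So row 10 is (RT12, 22h, 908); riders = 908.

908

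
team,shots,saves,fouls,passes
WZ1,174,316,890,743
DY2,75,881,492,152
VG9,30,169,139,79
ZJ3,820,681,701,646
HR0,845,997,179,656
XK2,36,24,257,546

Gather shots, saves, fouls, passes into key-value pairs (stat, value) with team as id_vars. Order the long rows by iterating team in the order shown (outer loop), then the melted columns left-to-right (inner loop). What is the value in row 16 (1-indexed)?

646

24 rows total (6 × 4). Row 16: index ⌊(16-1)/4⌋ = 3 into team → ZJ3; (16-1) mod 4 = 3 into the melted columns → passes.
So row 16 is (ZJ3, passes, 646); value = 646.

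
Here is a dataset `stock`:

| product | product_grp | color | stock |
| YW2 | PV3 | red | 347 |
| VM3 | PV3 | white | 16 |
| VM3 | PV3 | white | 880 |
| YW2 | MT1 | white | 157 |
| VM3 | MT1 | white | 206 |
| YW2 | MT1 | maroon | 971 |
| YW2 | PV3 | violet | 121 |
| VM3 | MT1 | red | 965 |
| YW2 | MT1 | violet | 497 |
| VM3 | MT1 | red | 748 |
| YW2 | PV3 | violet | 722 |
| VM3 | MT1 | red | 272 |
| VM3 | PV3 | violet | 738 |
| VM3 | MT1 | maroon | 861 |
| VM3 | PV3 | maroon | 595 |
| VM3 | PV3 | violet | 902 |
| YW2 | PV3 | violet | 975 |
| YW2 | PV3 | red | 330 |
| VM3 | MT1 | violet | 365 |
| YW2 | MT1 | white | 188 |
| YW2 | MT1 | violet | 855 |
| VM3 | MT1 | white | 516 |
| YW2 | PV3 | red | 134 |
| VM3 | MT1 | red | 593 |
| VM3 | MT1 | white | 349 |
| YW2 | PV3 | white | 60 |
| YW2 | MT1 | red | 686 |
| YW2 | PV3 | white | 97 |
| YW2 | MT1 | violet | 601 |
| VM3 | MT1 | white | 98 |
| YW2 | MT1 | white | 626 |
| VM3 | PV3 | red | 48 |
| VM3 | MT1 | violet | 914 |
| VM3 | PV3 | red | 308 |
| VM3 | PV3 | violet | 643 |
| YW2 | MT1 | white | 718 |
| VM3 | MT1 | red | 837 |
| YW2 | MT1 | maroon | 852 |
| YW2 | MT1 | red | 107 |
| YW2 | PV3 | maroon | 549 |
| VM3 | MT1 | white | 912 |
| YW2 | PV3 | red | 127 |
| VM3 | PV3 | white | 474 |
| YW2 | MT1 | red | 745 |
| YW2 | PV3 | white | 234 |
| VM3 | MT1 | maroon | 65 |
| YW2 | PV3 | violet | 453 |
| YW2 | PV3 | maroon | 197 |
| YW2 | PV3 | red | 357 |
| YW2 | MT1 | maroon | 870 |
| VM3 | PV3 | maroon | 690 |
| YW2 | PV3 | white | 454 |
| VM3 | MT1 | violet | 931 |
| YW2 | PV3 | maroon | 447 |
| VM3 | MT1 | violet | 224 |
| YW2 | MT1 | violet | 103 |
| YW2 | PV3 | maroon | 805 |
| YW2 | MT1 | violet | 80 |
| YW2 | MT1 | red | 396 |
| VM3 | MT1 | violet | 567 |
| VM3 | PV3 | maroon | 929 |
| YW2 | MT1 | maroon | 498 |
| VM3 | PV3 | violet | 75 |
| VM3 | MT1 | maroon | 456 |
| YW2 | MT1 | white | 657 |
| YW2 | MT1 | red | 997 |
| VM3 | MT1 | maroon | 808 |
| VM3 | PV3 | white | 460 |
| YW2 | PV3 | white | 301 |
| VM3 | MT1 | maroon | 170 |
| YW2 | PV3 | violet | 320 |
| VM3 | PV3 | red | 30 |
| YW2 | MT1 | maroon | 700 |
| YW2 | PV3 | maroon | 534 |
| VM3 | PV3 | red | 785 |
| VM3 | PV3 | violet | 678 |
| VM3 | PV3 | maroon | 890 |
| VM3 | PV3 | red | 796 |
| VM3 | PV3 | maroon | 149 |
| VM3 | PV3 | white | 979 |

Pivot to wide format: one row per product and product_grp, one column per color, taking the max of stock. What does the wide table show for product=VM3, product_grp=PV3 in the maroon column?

Rows with product=VM3, product_grp=PV3 and color=maroon: stock values are 595, 690, 929, 890, 149.
max(595, 690, 929, 890, 149) = 929.

929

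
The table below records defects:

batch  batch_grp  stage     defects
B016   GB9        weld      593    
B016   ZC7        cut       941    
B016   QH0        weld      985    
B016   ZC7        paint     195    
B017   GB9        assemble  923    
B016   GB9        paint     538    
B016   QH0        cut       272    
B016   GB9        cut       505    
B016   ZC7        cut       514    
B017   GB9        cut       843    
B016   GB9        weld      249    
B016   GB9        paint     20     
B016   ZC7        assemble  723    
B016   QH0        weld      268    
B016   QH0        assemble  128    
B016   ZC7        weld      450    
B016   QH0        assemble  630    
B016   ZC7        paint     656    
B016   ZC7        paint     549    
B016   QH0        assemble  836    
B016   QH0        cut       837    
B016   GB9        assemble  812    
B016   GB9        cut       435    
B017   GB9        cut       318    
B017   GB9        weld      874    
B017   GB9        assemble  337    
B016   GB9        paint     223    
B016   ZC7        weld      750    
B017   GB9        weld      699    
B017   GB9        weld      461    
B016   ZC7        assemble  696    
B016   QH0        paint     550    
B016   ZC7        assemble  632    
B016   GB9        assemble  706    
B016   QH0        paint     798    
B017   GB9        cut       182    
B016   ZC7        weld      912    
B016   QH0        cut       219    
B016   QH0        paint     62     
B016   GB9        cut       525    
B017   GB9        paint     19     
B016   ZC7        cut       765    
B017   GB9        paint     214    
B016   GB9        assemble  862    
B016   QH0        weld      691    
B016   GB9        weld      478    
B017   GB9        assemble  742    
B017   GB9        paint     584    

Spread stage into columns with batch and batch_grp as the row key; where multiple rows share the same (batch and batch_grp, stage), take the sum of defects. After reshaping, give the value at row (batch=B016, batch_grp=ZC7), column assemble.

2051

Rows with batch=B016, batch_grp=ZC7 and stage=assemble: defects values are 723, 696, 632.
723 + 696 + 632 = 2051.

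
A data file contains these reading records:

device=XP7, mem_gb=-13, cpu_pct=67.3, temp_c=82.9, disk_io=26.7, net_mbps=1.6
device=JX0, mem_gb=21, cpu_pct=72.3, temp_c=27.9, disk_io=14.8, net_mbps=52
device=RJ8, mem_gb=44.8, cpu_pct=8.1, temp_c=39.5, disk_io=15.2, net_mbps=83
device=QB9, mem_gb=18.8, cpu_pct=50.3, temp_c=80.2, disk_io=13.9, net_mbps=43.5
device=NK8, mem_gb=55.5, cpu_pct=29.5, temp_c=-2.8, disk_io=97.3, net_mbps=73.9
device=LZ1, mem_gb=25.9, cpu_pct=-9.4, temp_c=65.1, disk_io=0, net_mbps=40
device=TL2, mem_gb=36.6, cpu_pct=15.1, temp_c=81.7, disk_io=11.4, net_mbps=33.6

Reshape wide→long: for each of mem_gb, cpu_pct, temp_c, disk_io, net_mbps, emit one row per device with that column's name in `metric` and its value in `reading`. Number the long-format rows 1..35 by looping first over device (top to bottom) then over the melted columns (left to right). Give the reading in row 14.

15.2

35 rows total (7 × 5). Row 14: index ⌊(14-1)/5⌋ = 2 into device → RJ8; (14-1) mod 5 = 3 into the melted columns → disk_io.
So row 14 is (RJ8, disk_io, 15.2); reading = 15.2.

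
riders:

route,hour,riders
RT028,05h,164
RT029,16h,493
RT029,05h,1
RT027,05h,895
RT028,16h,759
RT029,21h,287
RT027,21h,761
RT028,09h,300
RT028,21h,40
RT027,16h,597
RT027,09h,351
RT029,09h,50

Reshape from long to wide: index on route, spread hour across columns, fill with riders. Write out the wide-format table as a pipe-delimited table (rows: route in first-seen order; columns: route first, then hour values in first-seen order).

| route | 05h | 16h | 21h | 09h |
| RT028 | 164 | 759 | 40 | 300 |
| RT029 | 1 | 493 | 287 | 50 |
| RT027 | 895 | 597 | 761 | 351 |

Columns: route plus the 4 distinct hour values (05h, 16h, 21h, 09h).
For example, row RT028 column 05h takes riders=164 from the long row (RT028, 05h).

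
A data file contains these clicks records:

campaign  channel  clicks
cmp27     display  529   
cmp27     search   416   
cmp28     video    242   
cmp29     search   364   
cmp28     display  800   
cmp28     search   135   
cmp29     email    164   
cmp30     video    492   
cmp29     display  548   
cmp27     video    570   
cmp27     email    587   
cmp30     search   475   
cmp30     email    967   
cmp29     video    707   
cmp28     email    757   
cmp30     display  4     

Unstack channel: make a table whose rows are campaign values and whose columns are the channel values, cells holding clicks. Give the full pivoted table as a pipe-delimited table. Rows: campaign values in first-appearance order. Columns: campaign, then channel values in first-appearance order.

| campaign | display | search | video | email |
| cmp27 | 529 | 416 | 570 | 587 |
| cmp28 | 800 | 135 | 242 | 757 |
| cmp29 | 548 | 364 | 707 | 164 |
| cmp30 | 4 | 475 | 492 | 967 |

Columns: campaign plus the 4 distinct channel values (display, search, video, email).
For example, row cmp27 column display takes clicks=529 from the long row (cmp27, display).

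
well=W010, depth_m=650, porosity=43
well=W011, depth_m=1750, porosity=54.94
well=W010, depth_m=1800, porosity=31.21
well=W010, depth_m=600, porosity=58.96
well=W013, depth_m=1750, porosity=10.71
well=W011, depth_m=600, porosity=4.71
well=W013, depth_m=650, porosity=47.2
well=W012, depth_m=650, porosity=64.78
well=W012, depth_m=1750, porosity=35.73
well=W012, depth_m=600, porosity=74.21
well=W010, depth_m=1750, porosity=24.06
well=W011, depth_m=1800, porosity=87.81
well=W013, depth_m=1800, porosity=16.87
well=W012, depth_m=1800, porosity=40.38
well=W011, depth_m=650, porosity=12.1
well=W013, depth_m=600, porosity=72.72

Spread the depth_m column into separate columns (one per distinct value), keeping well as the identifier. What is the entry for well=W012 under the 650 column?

64.78

Wide layout: rows indexed by well, columns are the 4 distinct depth_m values (650, 1750, 1800, 600).
Cell (well=W012, depth_m=650) draws from the long row where well=W012 and depth_m=650, which has porosity=64.78.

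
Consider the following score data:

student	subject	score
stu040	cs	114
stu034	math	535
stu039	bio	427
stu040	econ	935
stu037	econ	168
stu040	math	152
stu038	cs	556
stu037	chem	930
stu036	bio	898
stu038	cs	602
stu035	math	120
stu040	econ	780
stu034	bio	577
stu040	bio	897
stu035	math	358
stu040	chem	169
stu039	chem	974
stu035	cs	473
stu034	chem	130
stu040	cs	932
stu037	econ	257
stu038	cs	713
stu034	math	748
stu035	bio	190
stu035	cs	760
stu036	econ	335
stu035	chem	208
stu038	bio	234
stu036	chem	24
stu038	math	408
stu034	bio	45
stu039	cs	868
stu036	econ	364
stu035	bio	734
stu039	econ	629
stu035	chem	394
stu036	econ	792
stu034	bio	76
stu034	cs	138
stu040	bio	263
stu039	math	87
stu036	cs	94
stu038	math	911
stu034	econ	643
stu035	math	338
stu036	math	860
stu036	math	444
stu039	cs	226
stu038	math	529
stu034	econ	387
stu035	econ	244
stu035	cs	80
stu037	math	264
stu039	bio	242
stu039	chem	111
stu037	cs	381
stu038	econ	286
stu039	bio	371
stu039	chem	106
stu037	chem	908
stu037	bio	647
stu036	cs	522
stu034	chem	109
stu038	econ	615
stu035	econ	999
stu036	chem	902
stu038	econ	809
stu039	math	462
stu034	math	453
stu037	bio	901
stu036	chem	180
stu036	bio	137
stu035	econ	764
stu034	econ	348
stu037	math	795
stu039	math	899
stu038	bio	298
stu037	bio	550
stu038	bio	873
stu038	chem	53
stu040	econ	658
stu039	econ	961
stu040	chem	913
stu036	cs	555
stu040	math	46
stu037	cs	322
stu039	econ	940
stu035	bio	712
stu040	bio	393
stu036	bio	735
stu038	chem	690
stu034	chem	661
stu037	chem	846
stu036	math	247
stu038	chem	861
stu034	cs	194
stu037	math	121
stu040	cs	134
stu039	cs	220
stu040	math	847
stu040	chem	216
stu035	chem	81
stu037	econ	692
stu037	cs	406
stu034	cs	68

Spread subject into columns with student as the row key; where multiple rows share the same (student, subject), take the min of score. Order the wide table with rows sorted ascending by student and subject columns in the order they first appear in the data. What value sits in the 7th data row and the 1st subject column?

With rows sorted ascending by student, row 7 is student=stu040. subject columns in first-appearance order: cs, math, bio, econ, chem; column 1 is cs.
Long rows with student=stu040, subject=cs: min(114, 932, 134) = 114.

114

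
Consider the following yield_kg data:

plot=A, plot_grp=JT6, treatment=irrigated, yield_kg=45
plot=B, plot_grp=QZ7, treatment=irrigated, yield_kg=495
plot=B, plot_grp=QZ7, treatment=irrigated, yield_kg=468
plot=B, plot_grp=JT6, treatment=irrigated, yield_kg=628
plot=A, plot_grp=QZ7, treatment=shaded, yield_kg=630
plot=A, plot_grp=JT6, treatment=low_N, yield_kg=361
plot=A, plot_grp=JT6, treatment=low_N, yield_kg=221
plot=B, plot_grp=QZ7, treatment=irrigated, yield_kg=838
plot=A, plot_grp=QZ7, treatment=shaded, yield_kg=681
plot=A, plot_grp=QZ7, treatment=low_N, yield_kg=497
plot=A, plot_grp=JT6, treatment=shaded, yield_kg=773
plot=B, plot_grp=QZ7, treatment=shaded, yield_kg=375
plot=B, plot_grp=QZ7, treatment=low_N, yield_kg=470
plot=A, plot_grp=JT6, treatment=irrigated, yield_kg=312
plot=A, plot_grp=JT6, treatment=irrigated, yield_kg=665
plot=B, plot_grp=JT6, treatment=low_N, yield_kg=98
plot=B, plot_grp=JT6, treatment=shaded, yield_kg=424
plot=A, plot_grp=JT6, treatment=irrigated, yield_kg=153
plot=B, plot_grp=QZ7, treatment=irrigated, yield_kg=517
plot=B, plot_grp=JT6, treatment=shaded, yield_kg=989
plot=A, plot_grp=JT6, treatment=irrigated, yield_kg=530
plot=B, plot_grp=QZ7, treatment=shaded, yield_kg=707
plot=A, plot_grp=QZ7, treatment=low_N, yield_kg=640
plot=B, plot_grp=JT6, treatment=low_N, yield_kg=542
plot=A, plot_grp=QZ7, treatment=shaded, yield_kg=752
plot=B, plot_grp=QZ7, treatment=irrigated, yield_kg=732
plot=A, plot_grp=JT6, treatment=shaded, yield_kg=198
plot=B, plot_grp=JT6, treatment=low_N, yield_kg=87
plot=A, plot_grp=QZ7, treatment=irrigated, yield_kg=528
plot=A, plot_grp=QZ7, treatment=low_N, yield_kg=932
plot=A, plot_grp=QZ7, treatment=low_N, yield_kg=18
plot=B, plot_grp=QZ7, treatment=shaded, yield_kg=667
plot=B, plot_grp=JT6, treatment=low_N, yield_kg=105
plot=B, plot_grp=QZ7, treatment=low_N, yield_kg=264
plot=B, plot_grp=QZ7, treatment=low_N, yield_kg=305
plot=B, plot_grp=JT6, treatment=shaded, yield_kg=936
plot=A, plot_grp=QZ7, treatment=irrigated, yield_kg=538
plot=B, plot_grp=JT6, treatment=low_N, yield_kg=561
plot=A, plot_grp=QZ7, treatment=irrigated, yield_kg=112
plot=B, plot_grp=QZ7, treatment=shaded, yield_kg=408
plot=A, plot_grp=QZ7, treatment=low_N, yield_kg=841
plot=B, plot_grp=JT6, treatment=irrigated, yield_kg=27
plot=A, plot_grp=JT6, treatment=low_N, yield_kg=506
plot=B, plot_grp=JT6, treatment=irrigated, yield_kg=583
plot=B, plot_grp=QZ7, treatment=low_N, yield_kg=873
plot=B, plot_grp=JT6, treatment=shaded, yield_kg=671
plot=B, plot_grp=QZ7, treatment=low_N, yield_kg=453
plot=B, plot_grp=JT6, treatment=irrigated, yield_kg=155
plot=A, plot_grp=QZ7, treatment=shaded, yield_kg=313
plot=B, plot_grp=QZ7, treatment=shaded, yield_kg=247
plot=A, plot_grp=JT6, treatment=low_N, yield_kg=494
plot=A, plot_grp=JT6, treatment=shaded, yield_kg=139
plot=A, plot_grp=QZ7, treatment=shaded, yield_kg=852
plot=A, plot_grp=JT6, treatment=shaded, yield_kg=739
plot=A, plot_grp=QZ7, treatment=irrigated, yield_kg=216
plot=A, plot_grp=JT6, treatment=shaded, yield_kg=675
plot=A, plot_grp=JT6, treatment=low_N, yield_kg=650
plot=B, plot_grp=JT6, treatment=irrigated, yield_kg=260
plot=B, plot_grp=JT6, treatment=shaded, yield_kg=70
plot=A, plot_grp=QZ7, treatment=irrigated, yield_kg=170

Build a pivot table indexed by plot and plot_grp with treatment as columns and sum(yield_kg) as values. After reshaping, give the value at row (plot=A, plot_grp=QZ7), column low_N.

2928

Rows with plot=A, plot_grp=QZ7 and treatment=low_N: yield_kg values are 497, 640, 932, 18, 841.
497 + 640 + 932 + 18 + 841 = 2928.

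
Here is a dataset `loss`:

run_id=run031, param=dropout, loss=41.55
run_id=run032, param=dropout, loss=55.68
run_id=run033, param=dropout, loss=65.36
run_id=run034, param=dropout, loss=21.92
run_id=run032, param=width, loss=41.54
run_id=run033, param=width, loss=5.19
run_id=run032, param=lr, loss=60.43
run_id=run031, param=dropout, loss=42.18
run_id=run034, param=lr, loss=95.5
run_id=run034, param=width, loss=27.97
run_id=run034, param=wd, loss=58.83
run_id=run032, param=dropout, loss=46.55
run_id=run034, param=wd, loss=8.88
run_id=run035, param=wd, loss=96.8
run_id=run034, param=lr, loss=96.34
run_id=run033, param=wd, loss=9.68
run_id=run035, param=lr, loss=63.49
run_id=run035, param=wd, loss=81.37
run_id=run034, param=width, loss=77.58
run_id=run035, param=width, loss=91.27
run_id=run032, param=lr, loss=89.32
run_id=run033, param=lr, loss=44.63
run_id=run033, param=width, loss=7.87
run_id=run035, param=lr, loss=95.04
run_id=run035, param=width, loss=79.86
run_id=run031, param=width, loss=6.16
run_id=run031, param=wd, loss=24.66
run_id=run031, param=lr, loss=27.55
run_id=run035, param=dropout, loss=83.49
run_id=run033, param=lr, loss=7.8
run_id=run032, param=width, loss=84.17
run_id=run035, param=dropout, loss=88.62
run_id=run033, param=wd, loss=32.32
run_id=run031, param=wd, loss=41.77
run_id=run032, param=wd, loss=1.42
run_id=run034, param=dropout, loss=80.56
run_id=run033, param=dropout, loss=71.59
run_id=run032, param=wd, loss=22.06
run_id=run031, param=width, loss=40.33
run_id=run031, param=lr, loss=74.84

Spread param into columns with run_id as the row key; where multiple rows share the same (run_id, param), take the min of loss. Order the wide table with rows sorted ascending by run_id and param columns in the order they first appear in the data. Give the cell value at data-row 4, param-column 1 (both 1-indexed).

21.92

With rows sorted ascending by run_id, row 4 is run_id=run034. param columns in first-appearance order: dropout, width, lr, wd; column 1 is dropout.
Long rows with run_id=run034, param=dropout: min(21.92, 80.56) = 21.92.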